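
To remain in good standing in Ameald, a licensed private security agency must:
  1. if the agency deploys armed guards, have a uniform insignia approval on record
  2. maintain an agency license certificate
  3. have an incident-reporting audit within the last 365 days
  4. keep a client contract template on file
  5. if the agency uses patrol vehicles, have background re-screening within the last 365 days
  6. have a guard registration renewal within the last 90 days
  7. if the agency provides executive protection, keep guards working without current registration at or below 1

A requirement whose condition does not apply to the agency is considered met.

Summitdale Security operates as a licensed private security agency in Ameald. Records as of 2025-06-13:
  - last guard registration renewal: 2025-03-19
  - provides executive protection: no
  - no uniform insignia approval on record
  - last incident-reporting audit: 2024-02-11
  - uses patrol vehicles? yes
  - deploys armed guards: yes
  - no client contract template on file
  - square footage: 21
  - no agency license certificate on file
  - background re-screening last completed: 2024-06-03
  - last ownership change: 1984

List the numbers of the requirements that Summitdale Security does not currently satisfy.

1, 2, 3, 4, 5

1. condition 'deploys armed guards' holds; uniform insignia approval absent → not met
2. agency license certificate absent → not met
3. incident-reporting audit 488 days ago vs limit 365 → not met
4. client contract template absent → not met
5. condition 'uses patrol vehicles' holds; background re-screening 375 days ago vs limit 365 → not met
6. guard registration renewal 86 days ago vs limit 90 → met
7. condition 'provides executive protection' does not hold → requirement n/a → met
Not met: 1, 2, 3, 4, 5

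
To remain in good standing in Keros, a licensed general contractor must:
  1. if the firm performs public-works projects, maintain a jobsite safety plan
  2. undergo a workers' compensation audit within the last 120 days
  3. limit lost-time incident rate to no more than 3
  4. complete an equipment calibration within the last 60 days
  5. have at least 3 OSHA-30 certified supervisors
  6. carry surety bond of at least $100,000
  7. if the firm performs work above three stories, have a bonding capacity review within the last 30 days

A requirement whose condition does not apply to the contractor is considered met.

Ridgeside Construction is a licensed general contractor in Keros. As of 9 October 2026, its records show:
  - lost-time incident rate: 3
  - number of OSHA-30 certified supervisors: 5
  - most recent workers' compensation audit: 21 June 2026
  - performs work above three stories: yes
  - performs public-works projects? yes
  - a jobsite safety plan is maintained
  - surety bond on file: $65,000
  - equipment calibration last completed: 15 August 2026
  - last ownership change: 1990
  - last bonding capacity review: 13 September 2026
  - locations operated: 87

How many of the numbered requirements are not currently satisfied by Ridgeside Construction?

1

1. condition 'performs public-works projects' holds; jobsite safety plan present → met
2. workers' compensation audit 110 days ago vs limit 120 → met
3. lost-time incident rate 3 ≤ 3 → met
4. equipment calibration 55 days ago vs limit 60 → met
5. OSHA-30 certified supervisors 5 ≥ 3 → met
6. surety bond $65,000 < $100,000 → not met
7. condition 'performs work above three stories' holds; bonding capacity review 26 days ago vs limit 30 → met
Not met: 1 of 7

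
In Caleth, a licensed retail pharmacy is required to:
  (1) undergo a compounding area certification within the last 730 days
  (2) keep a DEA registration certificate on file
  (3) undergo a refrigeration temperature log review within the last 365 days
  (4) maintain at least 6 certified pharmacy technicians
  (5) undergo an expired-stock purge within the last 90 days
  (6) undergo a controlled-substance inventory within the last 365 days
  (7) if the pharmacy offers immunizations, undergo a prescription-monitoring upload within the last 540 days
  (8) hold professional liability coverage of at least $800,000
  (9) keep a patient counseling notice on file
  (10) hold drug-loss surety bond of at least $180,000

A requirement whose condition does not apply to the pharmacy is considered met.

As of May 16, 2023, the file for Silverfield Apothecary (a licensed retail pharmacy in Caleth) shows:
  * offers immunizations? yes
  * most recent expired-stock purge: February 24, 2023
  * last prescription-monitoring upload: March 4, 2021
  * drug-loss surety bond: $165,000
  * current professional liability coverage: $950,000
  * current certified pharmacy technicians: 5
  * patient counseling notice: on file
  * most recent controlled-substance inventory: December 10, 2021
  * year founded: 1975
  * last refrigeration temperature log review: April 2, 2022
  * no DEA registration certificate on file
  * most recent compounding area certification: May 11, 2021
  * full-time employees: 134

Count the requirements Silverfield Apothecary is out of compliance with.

1. compounding area certification 735 days ago vs limit 730 → not met
2. DEA registration certificate absent → not met
3. refrigeration temperature log review 409 days ago vs limit 365 → not met
4. certified pharmacy technicians 5 < 6 → not met
5. expired-stock purge 81 days ago vs limit 90 → met
6. controlled-substance inventory 522 days ago vs limit 365 → not met
7. condition 'offers immunizations' holds; prescription-monitoring upload 803 days ago vs limit 540 → not met
8. professional liability coverage $950,000 ≥ $800,000 → met
9. patient counseling notice present → met
10. drug-loss surety bond $165,000 < $180,000 → not met
Not met: 7 of 10

7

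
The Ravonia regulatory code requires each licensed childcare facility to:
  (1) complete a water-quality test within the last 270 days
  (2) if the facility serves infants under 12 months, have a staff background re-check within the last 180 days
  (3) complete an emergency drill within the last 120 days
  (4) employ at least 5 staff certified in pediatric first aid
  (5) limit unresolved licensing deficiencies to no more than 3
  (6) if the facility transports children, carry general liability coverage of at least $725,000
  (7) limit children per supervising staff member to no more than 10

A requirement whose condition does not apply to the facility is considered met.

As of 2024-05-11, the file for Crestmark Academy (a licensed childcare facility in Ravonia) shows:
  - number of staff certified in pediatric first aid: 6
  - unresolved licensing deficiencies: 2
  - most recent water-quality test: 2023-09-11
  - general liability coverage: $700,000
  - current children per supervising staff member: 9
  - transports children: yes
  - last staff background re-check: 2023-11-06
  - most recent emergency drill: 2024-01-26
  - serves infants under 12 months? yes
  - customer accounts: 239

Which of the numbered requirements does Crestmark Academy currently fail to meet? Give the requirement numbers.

2, 6

1. water-quality test 243 days ago vs limit 270 → met
2. condition 'serves infants under 12 months' holds; staff background re-check 187 days ago vs limit 180 → not met
3. emergency drill 106 days ago vs limit 120 → met
4. staff certified in pediatric first aid 6 ≥ 5 → met
5. unresolved licensing deficiencies 2 ≤ 3 → met
6. condition 'transports children' holds; general liability coverage $700,000 < $725,000 → not met
7. children per supervising staff member 9 ≤ 10 → met
Not met: 2, 6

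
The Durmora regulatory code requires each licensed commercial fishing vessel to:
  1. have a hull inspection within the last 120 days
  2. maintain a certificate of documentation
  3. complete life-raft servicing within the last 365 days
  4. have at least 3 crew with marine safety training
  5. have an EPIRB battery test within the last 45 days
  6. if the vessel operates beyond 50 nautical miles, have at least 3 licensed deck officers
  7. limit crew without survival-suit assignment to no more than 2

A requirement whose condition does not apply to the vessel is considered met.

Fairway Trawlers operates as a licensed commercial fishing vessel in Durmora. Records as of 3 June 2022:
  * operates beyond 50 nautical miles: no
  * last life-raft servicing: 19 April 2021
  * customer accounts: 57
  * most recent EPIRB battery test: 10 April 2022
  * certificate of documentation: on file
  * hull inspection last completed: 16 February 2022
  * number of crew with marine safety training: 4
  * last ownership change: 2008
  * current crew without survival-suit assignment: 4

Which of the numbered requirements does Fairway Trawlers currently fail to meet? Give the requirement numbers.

3, 5, 7

1. hull inspection 107 days ago vs limit 120 → met
2. certificate of documentation present → met
3. life-raft servicing 410 days ago vs limit 365 → not met
4. crew with marine safety training 4 ≥ 3 → met
5. EPIRB battery test 54 days ago vs limit 45 → not met
6. condition 'operates beyond 50 nautical miles' does not hold → requirement n/a → met
7. crew without survival-suit assignment 4 > 2 → not met
Not met: 3, 5, 7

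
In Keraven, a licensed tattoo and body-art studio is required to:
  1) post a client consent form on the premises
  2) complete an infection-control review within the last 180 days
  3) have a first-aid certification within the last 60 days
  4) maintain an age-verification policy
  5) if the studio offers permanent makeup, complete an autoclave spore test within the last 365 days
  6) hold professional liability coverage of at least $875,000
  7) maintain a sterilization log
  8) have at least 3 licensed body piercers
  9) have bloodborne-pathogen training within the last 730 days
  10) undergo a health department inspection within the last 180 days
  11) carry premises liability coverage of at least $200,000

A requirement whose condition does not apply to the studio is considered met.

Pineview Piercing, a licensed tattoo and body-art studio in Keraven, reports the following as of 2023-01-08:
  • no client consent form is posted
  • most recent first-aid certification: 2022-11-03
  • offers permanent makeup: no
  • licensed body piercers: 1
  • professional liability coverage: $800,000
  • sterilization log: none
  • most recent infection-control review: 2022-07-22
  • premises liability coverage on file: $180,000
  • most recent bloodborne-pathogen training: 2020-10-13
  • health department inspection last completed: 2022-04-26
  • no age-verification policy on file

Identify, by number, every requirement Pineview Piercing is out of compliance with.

1, 3, 4, 6, 7, 8, 9, 10, 11

1. client consent form absent → not met
2. infection-control review 170 days ago vs limit 180 → met
3. first-aid certification 66 days ago vs limit 60 → not met
4. age-verification policy absent → not met
5. condition 'offers permanent makeup' does not hold → requirement n/a → met
6. professional liability coverage $800,000 < $875,000 → not met
7. sterilization log absent → not met
8. licensed body piercers 1 < 3 → not met
9. bloodborne-pathogen training 817 days ago vs limit 730 → not met
10. health department inspection 257 days ago vs limit 180 → not met
11. premises liability coverage $180,000 < $200,000 → not met
Not met: 1, 3, 4, 6, 7, 8, 9, 10, 11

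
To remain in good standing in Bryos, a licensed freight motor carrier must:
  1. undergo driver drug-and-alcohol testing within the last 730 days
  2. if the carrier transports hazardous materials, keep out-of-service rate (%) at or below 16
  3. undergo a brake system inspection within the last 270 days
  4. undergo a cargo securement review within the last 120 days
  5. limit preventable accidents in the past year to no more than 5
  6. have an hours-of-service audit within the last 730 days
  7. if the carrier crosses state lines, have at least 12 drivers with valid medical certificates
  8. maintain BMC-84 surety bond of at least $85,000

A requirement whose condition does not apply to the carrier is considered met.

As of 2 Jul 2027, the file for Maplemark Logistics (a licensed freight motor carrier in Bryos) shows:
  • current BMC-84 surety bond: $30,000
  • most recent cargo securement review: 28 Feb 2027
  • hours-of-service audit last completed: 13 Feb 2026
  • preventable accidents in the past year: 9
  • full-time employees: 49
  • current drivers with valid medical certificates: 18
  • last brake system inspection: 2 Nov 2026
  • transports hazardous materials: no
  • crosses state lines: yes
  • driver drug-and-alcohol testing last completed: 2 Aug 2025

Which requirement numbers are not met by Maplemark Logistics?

1. driver drug-and-alcohol testing 699 days ago vs limit 730 → met
2. condition 'transports hazardous materials' does not hold → requirement n/a → met
3. brake system inspection 242 days ago vs limit 270 → met
4. cargo securement review 124 days ago vs limit 120 → not met
5. preventable accidents in the past year 9 > 5 → not met
6. hours-of-service audit 504 days ago vs limit 730 → met
7. condition 'crosses state lines' holds; drivers with valid medical certificates 18 ≥ 12 → met
8. BMC-84 surety bond $30,000 < $85,000 → not met
Not met: 4, 5, 8

4, 5, 8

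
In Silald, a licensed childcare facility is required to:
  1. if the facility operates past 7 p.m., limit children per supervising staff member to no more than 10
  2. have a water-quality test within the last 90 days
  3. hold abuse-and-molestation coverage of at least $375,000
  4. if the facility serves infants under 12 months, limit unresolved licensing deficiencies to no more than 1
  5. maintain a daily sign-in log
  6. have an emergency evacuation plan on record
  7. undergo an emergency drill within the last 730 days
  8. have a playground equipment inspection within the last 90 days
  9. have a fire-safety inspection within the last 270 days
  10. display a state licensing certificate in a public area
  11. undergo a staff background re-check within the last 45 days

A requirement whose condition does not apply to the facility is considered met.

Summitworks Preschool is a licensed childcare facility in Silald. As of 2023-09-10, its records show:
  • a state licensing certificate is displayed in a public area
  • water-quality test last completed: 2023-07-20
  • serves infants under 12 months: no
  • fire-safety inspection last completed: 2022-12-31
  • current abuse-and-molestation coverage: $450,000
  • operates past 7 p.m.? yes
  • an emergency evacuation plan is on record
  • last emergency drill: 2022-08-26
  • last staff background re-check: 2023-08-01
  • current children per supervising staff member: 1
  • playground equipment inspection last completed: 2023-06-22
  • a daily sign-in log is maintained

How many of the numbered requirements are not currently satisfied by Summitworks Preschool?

0

1. condition 'operates past 7 p.m.' holds; children per supervising staff member 1 ≤ 10 → met
2. water-quality test 52 days ago vs limit 90 → met
3. abuse-and-molestation coverage $450,000 ≥ $375,000 → met
4. condition 'serves infants under 12 months' does not hold → requirement n/a → met
5. daily sign-in log present → met
6. emergency evacuation plan present → met
7. emergency drill 380 days ago vs limit 730 → met
8. playground equipment inspection 80 days ago vs limit 90 → met
9. fire-safety inspection 253 days ago vs limit 270 → met
10. state licensing certificate present → met
11. staff background re-check 40 days ago vs limit 45 → met
Not met: 0 of 11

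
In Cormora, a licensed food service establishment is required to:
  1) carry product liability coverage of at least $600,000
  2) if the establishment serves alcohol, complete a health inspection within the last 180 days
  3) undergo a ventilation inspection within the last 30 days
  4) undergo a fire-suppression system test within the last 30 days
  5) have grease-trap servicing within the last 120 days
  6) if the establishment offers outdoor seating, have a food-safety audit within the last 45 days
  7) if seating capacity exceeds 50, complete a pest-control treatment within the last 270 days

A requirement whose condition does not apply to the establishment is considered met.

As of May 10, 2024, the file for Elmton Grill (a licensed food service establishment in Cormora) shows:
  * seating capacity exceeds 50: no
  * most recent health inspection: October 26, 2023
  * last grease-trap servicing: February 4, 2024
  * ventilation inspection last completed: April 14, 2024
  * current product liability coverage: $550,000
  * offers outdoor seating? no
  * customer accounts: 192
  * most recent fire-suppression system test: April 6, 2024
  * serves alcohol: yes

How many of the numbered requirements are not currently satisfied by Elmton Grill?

3

1. product liability coverage $550,000 < $600,000 → not met
2. condition 'serves alcohol' holds; health inspection 197 days ago vs limit 180 → not met
3. ventilation inspection 26 days ago vs limit 30 → met
4. fire-suppression system test 34 days ago vs limit 30 → not met
5. grease-trap servicing 96 days ago vs limit 120 → met
6. condition 'offers outdoor seating' does not hold → requirement n/a → met
7. condition 'seating capacity exceeds 50' does not hold → requirement n/a → met
Not met: 3 of 7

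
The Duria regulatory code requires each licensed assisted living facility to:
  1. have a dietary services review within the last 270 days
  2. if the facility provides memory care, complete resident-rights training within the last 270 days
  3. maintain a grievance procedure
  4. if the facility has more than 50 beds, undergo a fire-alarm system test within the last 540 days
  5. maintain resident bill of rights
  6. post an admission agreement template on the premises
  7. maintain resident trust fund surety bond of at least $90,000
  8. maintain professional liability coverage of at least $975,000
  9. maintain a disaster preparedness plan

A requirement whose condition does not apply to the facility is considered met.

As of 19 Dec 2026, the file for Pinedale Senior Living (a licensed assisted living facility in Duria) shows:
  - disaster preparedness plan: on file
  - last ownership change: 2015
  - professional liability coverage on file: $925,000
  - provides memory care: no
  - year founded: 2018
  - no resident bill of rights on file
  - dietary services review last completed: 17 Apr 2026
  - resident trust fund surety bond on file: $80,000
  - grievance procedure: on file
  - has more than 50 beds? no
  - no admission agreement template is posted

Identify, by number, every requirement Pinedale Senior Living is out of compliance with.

1. dietary services review 246 days ago vs limit 270 → met
2. condition 'provides memory care' does not hold → requirement n/a → met
3. grievance procedure present → met
4. condition 'has more than 50 beds' does not hold → requirement n/a → met
5. resident bill of rights absent → not met
6. admission agreement template absent → not met
7. resident trust fund surety bond $80,000 < $90,000 → not met
8. professional liability coverage $925,000 < $975,000 → not met
9. disaster preparedness plan present → met
Not met: 5, 6, 7, 8

5, 6, 7, 8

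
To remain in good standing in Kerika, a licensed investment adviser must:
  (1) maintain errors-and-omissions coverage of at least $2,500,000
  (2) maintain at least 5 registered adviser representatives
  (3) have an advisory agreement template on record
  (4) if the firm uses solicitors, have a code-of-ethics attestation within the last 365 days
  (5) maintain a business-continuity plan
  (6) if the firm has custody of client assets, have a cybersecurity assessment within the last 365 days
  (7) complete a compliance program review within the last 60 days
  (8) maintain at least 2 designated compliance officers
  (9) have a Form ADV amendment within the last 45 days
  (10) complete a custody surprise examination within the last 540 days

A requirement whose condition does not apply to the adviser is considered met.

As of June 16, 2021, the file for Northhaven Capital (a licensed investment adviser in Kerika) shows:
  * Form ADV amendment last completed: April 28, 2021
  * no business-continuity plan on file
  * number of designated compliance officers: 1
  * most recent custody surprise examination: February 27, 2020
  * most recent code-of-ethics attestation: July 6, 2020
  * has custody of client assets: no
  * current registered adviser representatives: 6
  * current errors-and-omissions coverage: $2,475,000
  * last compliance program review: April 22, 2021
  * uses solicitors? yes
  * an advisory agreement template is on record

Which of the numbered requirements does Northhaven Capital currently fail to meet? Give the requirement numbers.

1. errors-and-omissions coverage $2,475,000 < $2,500,000 → not met
2. registered adviser representatives 6 ≥ 5 → met
3. advisory agreement template present → met
4. condition 'uses solicitors' holds; code-of-ethics attestation 345 days ago vs limit 365 → met
5. business-continuity plan absent → not met
6. condition 'has custody of client assets' does not hold → requirement n/a → met
7. compliance program review 55 days ago vs limit 60 → met
8. designated compliance officers 1 < 2 → not met
9. Form ADV amendment 49 days ago vs limit 45 → not met
10. custody surprise examination 475 days ago vs limit 540 → met
Not met: 1, 5, 8, 9

1, 5, 8, 9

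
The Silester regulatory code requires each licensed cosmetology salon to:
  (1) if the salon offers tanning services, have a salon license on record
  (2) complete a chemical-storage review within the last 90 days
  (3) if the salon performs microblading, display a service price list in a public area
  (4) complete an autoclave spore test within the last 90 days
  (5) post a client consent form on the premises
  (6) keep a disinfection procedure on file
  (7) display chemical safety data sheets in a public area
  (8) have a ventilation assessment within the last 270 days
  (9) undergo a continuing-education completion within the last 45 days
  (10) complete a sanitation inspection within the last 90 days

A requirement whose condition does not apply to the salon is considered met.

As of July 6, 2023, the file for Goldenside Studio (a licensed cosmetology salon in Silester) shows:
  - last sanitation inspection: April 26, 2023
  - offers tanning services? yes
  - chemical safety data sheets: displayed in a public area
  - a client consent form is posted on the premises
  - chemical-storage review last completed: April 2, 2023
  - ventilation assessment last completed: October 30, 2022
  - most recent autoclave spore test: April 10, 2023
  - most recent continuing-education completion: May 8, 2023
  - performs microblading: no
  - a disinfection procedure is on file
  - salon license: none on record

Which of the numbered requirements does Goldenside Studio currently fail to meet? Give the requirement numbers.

1, 2, 9

1. condition 'offers tanning services' holds; salon license absent → not met
2. chemical-storage review 95 days ago vs limit 90 → not met
3. condition 'performs microblading' does not hold → requirement n/a → met
4. autoclave spore test 87 days ago vs limit 90 → met
5. client consent form present → met
6. disinfection procedure present → met
7. chemical safety data sheets present → met
8. ventilation assessment 249 days ago vs limit 270 → met
9. continuing-education completion 59 days ago vs limit 45 → not met
10. sanitation inspection 71 days ago vs limit 90 → met
Not met: 1, 2, 9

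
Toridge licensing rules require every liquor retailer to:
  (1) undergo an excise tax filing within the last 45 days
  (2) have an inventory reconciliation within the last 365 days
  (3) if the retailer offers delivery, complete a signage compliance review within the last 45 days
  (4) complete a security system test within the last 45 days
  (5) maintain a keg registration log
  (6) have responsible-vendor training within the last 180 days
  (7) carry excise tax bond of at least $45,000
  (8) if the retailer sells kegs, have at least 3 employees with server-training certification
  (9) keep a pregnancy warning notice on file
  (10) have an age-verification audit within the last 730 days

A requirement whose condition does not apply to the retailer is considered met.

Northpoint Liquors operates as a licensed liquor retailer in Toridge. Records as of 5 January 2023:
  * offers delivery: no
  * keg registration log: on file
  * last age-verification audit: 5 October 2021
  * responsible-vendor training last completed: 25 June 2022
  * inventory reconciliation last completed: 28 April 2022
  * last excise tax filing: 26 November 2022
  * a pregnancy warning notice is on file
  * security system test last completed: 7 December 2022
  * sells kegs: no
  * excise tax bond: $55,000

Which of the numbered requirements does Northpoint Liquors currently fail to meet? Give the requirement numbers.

6

1. excise tax filing 40 days ago vs limit 45 → met
2. inventory reconciliation 252 days ago vs limit 365 → met
3. condition 'offers delivery' does not hold → requirement n/a → met
4. security system test 29 days ago vs limit 45 → met
5. keg registration log present → met
6. responsible-vendor training 194 days ago vs limit 180 → not met
7. excise tax bond $55,000 ≥ $45,000 → met
8. condition 'sells kegs' does not hold → requirement n/a → met
9. pregnancy warning notice present → met
10. age-verification audit 457 days ago vs limit 730 → met
Not met: 6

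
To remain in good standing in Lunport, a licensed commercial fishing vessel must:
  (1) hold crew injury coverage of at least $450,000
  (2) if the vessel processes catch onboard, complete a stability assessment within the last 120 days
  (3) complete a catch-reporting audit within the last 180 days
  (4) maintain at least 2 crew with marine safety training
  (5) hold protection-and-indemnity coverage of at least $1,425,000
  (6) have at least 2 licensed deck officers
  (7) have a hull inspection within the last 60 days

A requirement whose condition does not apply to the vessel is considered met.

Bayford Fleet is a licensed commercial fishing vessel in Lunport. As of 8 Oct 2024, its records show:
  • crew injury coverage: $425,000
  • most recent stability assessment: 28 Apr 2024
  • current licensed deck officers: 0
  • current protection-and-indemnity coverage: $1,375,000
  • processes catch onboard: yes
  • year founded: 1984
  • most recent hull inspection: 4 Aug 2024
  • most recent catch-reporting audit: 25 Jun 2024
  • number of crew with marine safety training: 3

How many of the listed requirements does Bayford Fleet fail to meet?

5

1. crew injury coverage $425,000 < $450,000 → not met
2. condition 'processes catch onboard' holds; stability assessment 163 days ago vs limit 120 → not met
3. catch-reporting audit 105 days ago vs limit 180 → met
4. crew with marine safety training 3 ≥ 2 → met
5. protection-and-indemnity coverage $1,375,000 < $1,425,000 → not met
6. licensed deck officers 0 < 2 → not met
7. hull inspection 65 days ago vs limit 60 → not met
Not met: 5 of 7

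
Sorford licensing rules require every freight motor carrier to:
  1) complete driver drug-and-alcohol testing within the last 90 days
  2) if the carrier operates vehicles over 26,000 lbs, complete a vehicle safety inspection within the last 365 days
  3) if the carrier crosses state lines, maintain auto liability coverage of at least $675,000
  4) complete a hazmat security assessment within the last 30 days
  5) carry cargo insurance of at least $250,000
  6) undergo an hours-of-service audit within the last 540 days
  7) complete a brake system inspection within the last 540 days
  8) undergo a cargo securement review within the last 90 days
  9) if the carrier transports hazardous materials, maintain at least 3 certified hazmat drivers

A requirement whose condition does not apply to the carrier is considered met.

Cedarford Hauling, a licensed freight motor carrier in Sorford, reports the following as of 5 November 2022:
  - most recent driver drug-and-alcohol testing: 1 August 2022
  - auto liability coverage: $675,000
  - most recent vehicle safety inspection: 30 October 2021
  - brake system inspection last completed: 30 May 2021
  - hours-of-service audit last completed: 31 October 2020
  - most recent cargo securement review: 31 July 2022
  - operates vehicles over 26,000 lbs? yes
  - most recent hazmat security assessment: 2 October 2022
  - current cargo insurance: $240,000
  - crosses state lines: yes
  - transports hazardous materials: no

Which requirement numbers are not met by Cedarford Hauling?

1, 2, 4, 5, 6, 8

1. driver drug-and-alcohol testing 96 days ago vs limit 90 → not met
2. condition 'operates vehicles over 26,000 lbs' holds; vehicle safety inspection 371 days ago vs limit 365 → not met
3. condition 'crosses state lines' holds; auto liability coverage $675,000 ≥ $675,000 → met
4. hazmat security assessment 34 days ago vs limit 30 → not met
5. cargo insurance $240,000 < $250,000 → not met
6. hours-of-service audit 735 days ago vs limit 540 → not met
7. brake system inspection 524 days ago vs limit 540 → met
8. cargo securement review 97 days ago vs limit 90 → not met
9. condition 'transports hazardous materials' does not hold → requirement n/a → met
Not met: 1, 2, 4, 5, 6, 8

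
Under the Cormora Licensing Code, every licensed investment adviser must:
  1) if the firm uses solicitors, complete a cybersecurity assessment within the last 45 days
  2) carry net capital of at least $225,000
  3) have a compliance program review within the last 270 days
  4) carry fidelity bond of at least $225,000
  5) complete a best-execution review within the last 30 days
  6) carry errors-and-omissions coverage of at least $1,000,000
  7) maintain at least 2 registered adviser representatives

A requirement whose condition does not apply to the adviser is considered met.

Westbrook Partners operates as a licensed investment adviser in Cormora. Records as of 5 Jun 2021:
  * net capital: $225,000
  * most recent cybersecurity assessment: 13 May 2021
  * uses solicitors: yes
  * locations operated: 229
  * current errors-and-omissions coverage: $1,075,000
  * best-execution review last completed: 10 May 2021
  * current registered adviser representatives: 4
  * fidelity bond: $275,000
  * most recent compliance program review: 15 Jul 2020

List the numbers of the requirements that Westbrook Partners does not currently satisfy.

1. condition 'uses solicitors' holds; cybersecurity assessment 23 days ago vs limit 45 → met
2. net capital $225,000 ≥ $225,000 → met
3. compliance program review 325 days ago vs limit 270 → not met
4. fidelity bond $275,000 ≥ $225,000 → met
5. best-execution review 26 days ago vs limit 30 → met
6. errors-and-omissions coverage $1,075,000 ≥ $1,000,000 → met
7. registered adviser representatives 4 ≥ 2 → met
Not met: 3

3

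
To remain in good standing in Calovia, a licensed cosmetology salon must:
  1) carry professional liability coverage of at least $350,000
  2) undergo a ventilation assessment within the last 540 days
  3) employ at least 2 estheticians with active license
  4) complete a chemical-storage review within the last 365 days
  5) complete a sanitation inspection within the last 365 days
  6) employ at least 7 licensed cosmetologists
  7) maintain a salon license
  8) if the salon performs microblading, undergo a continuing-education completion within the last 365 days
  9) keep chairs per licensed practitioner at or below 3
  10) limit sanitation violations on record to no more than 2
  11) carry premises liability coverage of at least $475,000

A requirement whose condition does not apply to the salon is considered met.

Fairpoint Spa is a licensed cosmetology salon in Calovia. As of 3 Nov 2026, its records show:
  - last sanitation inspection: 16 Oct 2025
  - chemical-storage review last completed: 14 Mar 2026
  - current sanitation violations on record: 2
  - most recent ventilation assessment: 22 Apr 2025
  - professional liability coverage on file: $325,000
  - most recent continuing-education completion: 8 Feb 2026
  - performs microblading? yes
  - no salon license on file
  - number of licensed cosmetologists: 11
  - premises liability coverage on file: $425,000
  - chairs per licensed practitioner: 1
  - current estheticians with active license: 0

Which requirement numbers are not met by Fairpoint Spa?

1, 2, 3, 5, 7, 11

1. professional liability coverage $325,000 < $350,000 → not met
2. ventilation assessment 560 days ago vs limit 540 → not met
3. estheticians with active license 0 < 2 → not met
4. chemical-storage review 234 days ago vs limit 365 → met
5. sanitation inspection 383 days ago vs limit 365 → not met
6. licensed cosmetologists 11 ≥ 7 → met
7. salon license absent → not met
8. condition 'performs microblading' holds; continuing-education completion 268 days ago vs limit 365 → met
9. chairs per licensed practitioner 1 ≤ 3 → met
10. sanitation violations on record 2 ≤ 2 → met
11. premises liability coverage $425,000 < $475,000 → not met
Not met: 1, 2, 3, 5, 7, 11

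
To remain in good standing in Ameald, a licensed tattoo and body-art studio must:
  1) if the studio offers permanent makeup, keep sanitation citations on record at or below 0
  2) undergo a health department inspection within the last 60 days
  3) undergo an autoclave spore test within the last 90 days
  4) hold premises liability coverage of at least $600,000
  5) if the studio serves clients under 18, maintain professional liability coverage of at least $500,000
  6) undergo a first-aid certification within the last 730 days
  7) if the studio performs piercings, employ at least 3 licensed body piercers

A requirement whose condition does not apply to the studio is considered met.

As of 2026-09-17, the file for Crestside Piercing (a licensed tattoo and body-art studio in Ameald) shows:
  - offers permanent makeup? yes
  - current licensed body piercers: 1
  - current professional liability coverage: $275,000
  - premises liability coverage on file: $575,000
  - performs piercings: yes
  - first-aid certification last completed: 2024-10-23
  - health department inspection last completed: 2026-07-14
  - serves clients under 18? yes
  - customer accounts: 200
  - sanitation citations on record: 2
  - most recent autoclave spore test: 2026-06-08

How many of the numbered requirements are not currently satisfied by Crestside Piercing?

1. condition 'offers permanent makeup' holds; sanitation citations on record 2 > 0 → not met
2. health department inspection 65 days ago vs limit 60 → not met
3. autoclave spore test 101 days ago vs limit 90 → not met
4. premises liability coverage $575,000 < $600,000 → not met
5. condition 'serves clients under 18' holds; professional liability coverage $275,000 < $500,000 → not met
6. first-aid certification 694 days ago vs limit 730 → met
7. condition 'performs piercings' holds; licensed body piercers 1 < 3 → not met
Not met: 6 of 7

6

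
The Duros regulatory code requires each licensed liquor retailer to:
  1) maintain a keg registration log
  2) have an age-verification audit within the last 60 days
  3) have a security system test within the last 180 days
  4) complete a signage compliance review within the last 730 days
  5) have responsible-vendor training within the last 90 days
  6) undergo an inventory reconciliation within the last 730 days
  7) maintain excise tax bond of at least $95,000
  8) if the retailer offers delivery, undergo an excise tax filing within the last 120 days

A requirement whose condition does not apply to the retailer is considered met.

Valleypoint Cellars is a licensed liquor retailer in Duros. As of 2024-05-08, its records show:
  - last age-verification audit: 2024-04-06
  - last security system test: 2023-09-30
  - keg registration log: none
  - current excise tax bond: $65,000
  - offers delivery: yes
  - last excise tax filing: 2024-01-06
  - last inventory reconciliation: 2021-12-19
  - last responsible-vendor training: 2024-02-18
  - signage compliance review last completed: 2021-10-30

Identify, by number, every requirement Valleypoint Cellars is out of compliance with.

1, 3, 4, 6, 7, 8

1. keg registration log absent → not met
2. age-verification audit 32 days ago vs limit 60 → met
3. security system test 221 days ago vs limit 180 → not met
4. signage compliance review 921 days ago vs limit 730 → not met
5. responsible-vendor training 80 days ago vs limit 90 → met
6. inventory reconciliation 871 days ago vs limit 730 → not met
7. excise tax bond $65,000 < $95,000 → not met
8. condition 'offers delivery' holds; excise tax filing 123 days ago vs limit 120 → not met
Not met: 1, 3, 4, 6, 7, 8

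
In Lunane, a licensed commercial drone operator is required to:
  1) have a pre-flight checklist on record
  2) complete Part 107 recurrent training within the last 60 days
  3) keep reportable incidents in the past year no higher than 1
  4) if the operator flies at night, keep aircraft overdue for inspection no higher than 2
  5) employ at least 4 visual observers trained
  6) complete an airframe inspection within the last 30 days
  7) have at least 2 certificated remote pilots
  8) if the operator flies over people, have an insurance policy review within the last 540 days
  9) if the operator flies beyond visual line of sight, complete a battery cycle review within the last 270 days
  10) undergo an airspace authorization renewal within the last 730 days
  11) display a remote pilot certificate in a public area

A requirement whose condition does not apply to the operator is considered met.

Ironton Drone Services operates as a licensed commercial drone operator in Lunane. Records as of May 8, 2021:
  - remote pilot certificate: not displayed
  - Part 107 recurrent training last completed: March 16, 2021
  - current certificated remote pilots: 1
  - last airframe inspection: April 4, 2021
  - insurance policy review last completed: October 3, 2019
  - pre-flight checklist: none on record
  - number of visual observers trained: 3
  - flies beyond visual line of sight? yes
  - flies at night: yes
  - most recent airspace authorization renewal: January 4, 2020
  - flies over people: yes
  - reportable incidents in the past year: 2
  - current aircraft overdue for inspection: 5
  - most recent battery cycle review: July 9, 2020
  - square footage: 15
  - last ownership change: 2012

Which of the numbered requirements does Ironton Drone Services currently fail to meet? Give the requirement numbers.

1, 3, 4, 5, 6, 7, 8, 9, 11

1. pre-flight checklist absent → not met
2. Part 107 recurrent training 53 days ago vs limit 60 → met
3. reportable incidents in the past year 2 > 1 → not met
4. condition 'flies at night' holds; aircraft overdue for inspection 5 > 2 → not met
5. visual observers trained 3 < 4 → not met
6. airframe inspection 34 days ago vs limit 30 → not met
7. certificated remote pilots 1 < 2 → not met
8. condition 'flies over people' holds; insurance policy review 583 days ago vs limit 540 → not met
9. condition 'flies beyond visual line of sight' holds; battery cycle review 303 days ago vs limit 270 → not met
10. airspace authorization renewal 490 days ago vs limit 730 → met
11. remote pilot certificate absent → not met
Not met: 1, 3, 4, 5, 6, 7, 8, 9, 11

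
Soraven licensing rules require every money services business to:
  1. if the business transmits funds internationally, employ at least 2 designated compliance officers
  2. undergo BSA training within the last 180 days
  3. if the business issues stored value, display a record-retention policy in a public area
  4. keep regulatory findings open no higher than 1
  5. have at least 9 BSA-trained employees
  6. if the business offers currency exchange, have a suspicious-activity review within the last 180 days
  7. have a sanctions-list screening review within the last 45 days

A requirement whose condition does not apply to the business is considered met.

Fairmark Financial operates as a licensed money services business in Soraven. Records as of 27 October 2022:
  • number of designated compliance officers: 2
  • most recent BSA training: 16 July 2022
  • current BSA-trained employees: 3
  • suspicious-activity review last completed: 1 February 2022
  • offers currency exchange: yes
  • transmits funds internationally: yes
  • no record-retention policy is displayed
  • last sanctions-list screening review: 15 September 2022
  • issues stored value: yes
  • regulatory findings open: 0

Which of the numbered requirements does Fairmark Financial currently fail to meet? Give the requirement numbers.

1. condition 'transmits funds internationally' holds; designated compliance officers 2 ≥ 2 → met
2. BSA training 103 days ago vs limit 180 → met
3. condition 'issues stored value' holds; record-retention policy absent → not met
4. regulatory findings open 0 ≤ 1 → met
5. BSA-trained employees 3 < 9 → not met
6. condition 'offers currency exchange' holds; suspicious-activity review 268 days ago vs limit 180 → not met
7. sanctions-list screening review 42 days ago vs limit 45 → met
Not met: 3, 5, 6

3, 5, 6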